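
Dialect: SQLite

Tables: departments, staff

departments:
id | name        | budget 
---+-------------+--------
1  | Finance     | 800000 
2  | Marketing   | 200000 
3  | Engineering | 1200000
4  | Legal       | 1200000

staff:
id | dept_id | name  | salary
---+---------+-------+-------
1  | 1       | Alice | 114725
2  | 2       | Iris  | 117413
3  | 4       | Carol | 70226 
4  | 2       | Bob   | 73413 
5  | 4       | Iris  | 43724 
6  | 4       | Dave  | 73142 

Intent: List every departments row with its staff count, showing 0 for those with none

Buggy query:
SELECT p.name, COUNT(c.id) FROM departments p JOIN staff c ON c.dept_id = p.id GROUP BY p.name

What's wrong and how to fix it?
Bug: INNER JOIN drops departments rows that have no matching staff rows

Fix: Switch to LEFT JOIN to retain unmatched parent rows

Corrected query:
SELECT p.name, COUNT(c.id) FROM departments p LEFT JOIN staff c ON c.dept_id = p.id GROUP BY p.name

Result:
name        | COUNT(c.id)
------------+------------
Engineering | 0          
Finance     | 1          
Legal       | 3          
Marketing   | 2          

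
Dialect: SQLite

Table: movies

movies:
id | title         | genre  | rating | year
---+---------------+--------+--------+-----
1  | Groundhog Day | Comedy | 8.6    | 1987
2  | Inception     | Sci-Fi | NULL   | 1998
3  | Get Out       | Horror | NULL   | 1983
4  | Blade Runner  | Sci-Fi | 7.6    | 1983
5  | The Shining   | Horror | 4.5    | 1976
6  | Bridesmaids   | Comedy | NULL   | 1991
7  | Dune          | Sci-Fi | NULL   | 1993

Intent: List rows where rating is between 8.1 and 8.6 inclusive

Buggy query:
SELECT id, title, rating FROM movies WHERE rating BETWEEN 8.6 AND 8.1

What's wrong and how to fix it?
Bug: BETWEEN expects the lower bound first; with 8.6 AND 8.1 the range is empty

Fix: Swap the bounds so the smaller value comes first

Corrected query:
SELECT id, title, rating FROM movies WHERE rating BETWEEN 8.1 AND 8.6

Result:
id | title         | rating
---+---------------+-------
1  | Groundhog Day | 8.6   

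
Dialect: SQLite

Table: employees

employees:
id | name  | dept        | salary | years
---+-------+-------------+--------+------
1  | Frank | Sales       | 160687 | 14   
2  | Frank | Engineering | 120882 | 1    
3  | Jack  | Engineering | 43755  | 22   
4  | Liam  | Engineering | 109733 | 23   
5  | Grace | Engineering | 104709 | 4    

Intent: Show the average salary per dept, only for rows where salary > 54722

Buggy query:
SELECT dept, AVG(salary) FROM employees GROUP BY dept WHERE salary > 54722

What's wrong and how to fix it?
Bug: Row-level WHERE must come before GROUP BY in the clause order

Fix: Move the WHERE clause before GROUP BY

Corrected query:
SELECT dept, AVG(salary) FROM employees WHERE salary > 54722 GROUP BY dept

Result:
dept        | AVG(salary)  
------------+--------------
Engineering | 111774.666667
Sales       | 160687       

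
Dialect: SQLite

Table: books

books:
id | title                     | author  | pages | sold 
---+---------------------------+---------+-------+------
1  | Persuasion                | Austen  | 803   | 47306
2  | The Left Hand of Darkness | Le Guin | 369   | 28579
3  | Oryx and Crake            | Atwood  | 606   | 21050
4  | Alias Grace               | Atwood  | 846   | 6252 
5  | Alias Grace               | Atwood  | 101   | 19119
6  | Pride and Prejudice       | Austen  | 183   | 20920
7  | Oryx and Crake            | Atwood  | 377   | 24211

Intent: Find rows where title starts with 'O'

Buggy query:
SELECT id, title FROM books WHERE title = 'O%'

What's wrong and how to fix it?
Bug: Wildcards only work with LIKE; '=' treats '%' as a literal character

Fix: Replace '=' with LIKE so 'O%' is treated as a pattern

Corrected query:
SELECT id, title FROM books WHERE title LIKE 'O%'

Result:
id | title         
---+---------------
3  | Oryx and Crake
7  | Oryx and Crake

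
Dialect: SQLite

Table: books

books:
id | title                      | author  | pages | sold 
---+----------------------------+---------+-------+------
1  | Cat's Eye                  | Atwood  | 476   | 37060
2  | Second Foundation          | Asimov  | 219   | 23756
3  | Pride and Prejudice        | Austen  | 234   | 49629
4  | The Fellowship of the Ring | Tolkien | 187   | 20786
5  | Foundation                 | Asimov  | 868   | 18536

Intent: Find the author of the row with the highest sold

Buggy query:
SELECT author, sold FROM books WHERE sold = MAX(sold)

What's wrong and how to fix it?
Bug: MAX(sold) is an aggregate and cannot be used directly in WHERE

Fix: Wrap MAX in a scalar subquery so WHERE compares against a single value

Corrected query:
SELECT author, sold FROM books WHERE sold = (SELECT MAX(sold) FROM books)

Result:
author | sold 
-------+------
Austen | 49629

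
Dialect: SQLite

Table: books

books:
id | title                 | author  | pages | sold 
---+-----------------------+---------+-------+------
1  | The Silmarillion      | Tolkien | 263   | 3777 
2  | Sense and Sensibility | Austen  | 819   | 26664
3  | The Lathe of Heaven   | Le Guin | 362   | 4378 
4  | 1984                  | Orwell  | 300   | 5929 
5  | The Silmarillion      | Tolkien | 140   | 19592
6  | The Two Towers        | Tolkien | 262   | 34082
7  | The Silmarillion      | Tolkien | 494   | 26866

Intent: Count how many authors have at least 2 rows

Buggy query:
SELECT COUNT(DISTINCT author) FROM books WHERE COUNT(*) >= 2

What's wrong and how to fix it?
Bug: COUNT(*) cannot appear in WHERE; the per-group count doesn't exist yet

Fix: Use a subquery that GROUPs and filters with HAVING, then count its rows

Corrected query:
SELECT COUNT(*) FROM (SELECT author FROM books GROUP BY author HAVING COUNT(*) >= 2)

Result:
COUNT(*)
--------
1       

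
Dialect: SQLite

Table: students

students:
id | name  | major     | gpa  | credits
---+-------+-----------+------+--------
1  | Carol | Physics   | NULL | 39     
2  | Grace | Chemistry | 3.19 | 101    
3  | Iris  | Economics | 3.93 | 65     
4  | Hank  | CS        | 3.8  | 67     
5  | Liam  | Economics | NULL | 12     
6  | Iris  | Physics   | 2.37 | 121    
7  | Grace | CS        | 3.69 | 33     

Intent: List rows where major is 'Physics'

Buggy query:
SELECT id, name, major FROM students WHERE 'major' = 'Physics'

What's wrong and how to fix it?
Bug: 'major' in single quotes is a string literal, not the column; the comparison is literal-vs-literal and never true

Fix: Remove the quotes around the column name (or use double quotes for an identifier)

Corrected query:
SELECT id, name, major FROM students WHERE major = 'Physics'

Result:
id | name  | major  
---+-------+--------
1  | Carol | Physics
6  | Iris  | Physics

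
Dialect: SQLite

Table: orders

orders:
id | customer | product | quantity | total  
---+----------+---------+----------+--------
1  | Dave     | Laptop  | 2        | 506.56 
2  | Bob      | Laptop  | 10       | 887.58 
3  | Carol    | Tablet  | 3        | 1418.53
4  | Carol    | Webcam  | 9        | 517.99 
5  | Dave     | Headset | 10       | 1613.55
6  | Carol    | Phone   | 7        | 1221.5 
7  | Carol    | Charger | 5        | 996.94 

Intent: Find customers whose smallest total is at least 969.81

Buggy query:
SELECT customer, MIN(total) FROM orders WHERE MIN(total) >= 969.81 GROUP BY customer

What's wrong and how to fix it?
Bug: Aggregates like MIN are computed per group after WHERE runs

Fix: Use HAVING for the per-group MIN condition

Corrected query:
SELECT customer, MIN(total) FROM orders GROUP BY customer HAVING MIN(total) >= 969.81

Result:
(no rows)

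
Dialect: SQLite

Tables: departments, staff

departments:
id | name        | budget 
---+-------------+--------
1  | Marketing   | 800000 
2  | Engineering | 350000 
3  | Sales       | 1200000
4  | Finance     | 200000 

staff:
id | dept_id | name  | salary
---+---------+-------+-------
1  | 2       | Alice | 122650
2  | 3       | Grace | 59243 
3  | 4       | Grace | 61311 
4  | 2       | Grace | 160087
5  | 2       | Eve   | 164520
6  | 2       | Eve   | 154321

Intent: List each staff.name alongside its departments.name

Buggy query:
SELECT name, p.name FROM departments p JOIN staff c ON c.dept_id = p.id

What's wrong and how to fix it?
Bug: 'name' exists in both joined tables, so the database can't tell which one is meant

Fix: Prefix ambiguous columns with the table alias

Corrected query:
SELECT c.name, p.name FROM departments p JOIN staff c ON c.dept_id = p.id

Result:
name  | name       
------+------------
Alice | Engineering
Grace | Sales      
Grace | Finance    
Grace | Engineering
Eve   | Engineering
Eve   | Engineering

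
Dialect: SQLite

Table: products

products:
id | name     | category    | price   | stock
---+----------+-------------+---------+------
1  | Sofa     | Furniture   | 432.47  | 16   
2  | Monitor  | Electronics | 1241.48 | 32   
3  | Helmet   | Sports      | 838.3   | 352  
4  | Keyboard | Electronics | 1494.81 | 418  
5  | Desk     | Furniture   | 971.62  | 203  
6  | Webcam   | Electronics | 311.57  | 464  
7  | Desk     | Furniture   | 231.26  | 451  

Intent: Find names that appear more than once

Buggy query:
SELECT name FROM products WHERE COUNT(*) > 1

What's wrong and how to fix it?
Bug: WHERE can't reference COUNT(*); aggregates are computed after WHERE

Fix: Group first, then use HAVING for the count condition

Corrected query:
SELECT name FROM products GROUP BY name HAVING COUNT(*) > 1

Result:
name
----
Desk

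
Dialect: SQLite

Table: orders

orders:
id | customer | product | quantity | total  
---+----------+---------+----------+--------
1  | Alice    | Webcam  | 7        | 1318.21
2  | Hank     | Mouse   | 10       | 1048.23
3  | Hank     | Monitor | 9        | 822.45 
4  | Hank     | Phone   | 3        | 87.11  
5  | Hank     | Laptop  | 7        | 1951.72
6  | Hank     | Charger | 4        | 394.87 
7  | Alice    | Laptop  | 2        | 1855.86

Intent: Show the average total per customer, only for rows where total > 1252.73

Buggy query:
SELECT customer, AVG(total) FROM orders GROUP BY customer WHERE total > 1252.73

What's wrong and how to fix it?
Bug: Row-level WHERE must come before GROUP BY in the clause order

Fix: Place WHERE between FROM and GROUP BY

Corrected query:
SELECT customer, AVG(total) FROM orders WHERE total > 1252.73 GROUP BY customer

Result:
customer | AVG(total)
---------+-----------
Alice    | 1587.035  
Hank     | 1951.72   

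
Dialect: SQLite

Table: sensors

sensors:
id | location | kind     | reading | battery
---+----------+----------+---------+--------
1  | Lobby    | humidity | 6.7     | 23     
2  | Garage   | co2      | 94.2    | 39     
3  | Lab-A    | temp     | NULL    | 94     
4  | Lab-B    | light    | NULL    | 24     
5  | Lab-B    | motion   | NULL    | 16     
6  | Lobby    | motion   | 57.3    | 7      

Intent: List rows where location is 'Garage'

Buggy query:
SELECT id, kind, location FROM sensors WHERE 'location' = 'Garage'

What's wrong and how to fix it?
Bug: Single quotes denote string literals in SQL; the column name is being compared as a constant string

Fix: Reference the column as location without single quotes

Corrected query:
SELECT id, kind, location FROM sensors WHERE location = 'Garage'

Result:
id | kind | location
---+------+---------
2  | co2  | Garage  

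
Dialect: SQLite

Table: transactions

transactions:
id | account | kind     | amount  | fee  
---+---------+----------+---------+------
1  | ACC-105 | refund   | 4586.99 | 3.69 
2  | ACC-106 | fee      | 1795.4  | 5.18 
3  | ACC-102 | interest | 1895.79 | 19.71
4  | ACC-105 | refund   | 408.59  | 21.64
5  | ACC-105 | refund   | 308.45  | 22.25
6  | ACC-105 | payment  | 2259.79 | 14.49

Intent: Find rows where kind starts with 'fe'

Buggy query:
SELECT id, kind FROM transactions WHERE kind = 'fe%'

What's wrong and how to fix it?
Bug: '=' compares the literal string including the % character; pattern matching needs LIKE

Fix: Use LIKE for wildcard pattern matching

Corrected query:
SELECT id, kind FROM transactions WHERE kind LIKE 'fe%'

Result:
id | kind
---+-----
2  | fee 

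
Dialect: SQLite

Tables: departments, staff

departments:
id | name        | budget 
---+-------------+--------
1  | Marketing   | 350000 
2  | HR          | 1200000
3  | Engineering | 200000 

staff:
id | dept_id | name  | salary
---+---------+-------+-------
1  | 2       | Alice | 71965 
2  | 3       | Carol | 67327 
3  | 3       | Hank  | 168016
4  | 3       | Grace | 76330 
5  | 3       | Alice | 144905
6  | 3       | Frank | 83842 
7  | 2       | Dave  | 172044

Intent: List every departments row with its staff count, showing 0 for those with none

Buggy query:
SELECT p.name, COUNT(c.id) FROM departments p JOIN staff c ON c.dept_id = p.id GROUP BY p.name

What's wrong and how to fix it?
Bug: INNER JOIN drops departments rows that have no matching staff rows

Fix: Switch to LEFT JOIN to retain unmatched parent rows

Corrected query:
SELECT p.name, COUNT(c.id) FROM departments p LEFT JOIN staff c ON c.dept_id = p.id GROUP BY p.name

Result:
name        | COUNT(c.id)
------------+------------
Engineering | 5          
HR          | 2          
Marketing   | 0          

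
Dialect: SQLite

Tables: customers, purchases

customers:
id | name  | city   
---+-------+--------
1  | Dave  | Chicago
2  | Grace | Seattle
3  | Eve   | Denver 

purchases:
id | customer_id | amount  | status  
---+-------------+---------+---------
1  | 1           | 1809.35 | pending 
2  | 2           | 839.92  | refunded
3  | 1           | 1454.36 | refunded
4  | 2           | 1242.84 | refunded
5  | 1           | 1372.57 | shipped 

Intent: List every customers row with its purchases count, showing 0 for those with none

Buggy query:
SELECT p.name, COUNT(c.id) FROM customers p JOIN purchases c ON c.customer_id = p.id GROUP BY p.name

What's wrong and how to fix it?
Bug: INNER JOIN drops customers rows that have no matching purchases rows

Fix: Use LEFT JOIN so parents without children still appear (COUNT(c.id) gives 0)

Corrected query:
SELECT p.name, COUNT(c.id) FROM customers p LEFT JOIN purchases c ON c.customer_id = p.id GROUP BY p.name

Result:
name  | COUNT(c.id)
------+------------
Dave  | 3          
Eve   | 0          
Grace | 2          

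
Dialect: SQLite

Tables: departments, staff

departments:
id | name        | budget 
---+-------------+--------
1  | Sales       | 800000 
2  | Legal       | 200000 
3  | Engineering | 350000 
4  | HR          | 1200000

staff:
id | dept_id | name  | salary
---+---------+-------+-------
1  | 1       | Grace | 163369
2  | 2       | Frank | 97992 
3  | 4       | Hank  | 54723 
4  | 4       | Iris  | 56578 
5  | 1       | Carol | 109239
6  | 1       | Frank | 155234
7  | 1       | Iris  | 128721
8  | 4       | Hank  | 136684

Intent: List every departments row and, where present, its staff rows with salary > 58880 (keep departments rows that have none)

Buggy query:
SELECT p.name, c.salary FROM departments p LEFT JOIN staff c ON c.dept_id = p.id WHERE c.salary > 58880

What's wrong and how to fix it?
Bug: A WHERE condition on the right-hand table after LEFT JOIN drops unmatched parents

Fix: Put 'c.salary > 58880' in the JOIN's ON clause instead of WHERE

Corrected query:
SELECT p.name, c.salary FROM departments p LEFT JOIN staff c ON c.dept_id = p.id AND c.salary > 58880

Result:
name        | salary
------------+-------
Sales       | 109239
Sales       | 128721
Sales       | 155234
Sales       | 163369
Legal       | 97992 
Engineering | NULL  
HR          | 136684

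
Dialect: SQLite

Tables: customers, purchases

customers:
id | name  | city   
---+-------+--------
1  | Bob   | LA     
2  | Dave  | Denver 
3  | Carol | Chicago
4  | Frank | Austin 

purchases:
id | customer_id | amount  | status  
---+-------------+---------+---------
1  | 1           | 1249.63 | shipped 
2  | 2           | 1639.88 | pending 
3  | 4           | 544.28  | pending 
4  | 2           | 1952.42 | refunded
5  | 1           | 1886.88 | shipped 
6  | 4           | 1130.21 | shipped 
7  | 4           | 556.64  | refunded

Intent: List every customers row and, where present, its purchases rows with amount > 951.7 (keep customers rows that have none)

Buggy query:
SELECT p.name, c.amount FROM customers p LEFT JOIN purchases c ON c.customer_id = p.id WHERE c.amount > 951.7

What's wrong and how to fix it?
Bug: Filtering c.amount in WHERE discards the NULL rows produced by LEFT JOIN, turning it into an inner join

Fix: Put 'c.amount > 951.7' in the JOIN's ON clause instead of WHERE

Corrected query:
SELECT p.name, c.amount FROM customers p LEFT JOIN purchases c ON c.customer_id = p.id AND c.amount > 951.7

Result:
name  | amount 
------+--------
Bob   | 1249.63
Bob   | 1886.88
Dave  | 1639.88
Dave  | 1952.42
Carol | NULL   
Frank | 1130.21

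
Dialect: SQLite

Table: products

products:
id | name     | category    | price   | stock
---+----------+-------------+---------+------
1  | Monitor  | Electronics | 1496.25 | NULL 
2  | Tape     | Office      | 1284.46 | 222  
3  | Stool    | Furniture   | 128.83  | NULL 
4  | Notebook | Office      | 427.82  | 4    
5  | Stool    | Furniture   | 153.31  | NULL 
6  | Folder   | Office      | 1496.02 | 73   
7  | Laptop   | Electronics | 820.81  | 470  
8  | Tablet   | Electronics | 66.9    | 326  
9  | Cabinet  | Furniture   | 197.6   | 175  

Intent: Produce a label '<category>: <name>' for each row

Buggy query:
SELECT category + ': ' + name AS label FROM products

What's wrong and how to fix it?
Bug: '+' is numeric addition; on text columns SQLite converts them to 0 instead of concatenating

Fix: Replace + with || to concatenate text

Corrected query:
SELECT category || ': ' || name AS label FROM products

Result:
label               
--------------------
Electronics: Monitor
Office: Tape        
Furniture: Stool    
Office: Notebook    
Furniture: Stool    
Office: Folder      
Electronics: Laptop 
Electronics: Tablet 
Furniture: Cabinet  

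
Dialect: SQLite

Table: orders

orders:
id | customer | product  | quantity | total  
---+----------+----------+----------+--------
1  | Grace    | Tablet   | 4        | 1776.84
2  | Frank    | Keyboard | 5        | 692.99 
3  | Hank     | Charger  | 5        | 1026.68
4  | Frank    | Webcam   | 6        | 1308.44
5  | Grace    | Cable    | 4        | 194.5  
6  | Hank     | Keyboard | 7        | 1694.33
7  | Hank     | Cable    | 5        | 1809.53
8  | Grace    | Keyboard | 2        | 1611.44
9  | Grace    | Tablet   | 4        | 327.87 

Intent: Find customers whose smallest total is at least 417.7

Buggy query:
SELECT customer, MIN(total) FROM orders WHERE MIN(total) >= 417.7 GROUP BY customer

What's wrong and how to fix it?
Bug: MIN() in WHERE is a misuse of aggregate

Fix: Replace WHERE with HAVING after the GROUP BY

Corrected query:
SELECT customer, MIN(total) FROM orders GROUP BY customer HAVING MIN(total) >= 417.7

Result:
customer | MIN(total)
---------+-----------
Frank    | 692.99    
Hank     | 1026.68   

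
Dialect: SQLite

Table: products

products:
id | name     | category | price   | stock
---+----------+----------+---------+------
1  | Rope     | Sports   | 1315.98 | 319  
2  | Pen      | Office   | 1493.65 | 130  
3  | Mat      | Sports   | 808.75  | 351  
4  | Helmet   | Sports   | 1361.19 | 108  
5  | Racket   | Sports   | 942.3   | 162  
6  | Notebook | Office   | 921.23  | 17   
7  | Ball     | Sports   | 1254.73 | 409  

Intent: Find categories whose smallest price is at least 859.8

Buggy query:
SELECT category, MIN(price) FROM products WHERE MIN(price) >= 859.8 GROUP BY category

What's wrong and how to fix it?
Bug: Aggregates like MIN are computed per group after WHERE runs

Fix: Replace WHERE with HAVING after the GROUP BY

Corrected query:
SELECT category, MIN(price) FROM products GROUP BY category HAVING MIN(price) >= 859.8

Result:
category | MIN(price)
---------+-----------
Office   | 921.23    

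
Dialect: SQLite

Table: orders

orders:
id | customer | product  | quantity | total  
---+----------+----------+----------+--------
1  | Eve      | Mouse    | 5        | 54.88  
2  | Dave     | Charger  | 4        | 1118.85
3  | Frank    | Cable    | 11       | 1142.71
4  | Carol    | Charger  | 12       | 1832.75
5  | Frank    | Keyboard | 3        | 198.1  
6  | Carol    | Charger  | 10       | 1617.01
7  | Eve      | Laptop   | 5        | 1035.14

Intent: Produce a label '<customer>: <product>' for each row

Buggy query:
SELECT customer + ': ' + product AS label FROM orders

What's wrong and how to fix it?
Bug: '+' is numeric addition; on text columns SQLite converts them to 0 instead of concatenating

Fix: Replace + with || to concatenate text

Corrected query:
SELECT customer || ': ' || product AS label FROM orders

Result:
label          
---------------
Eve: Mouse     
Dave: Charger  
Frank: Cable   
Carol: Charger 
Frank: Keyboard
Carol: Charger 
Eve: Laptop    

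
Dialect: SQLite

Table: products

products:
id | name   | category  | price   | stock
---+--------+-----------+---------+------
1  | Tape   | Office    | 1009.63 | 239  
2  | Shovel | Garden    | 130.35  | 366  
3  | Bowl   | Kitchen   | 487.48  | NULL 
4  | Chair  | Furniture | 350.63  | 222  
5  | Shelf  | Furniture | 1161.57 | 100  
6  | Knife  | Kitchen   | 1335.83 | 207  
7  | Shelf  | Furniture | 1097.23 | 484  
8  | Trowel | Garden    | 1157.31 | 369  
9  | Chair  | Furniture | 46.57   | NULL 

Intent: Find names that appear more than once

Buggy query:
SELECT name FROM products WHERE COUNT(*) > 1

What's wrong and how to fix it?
Bug: COUNT(*) is an aggregate and cannot be used in WHERE

Fix: GROUP BY name, then filter groups with HAVING COUNT(*) > 1

Corrected query:
SELECT name FROM products GROUP BY name HAVING COUNT(*) > 1

Result:
name 
-----
Chair
Shelf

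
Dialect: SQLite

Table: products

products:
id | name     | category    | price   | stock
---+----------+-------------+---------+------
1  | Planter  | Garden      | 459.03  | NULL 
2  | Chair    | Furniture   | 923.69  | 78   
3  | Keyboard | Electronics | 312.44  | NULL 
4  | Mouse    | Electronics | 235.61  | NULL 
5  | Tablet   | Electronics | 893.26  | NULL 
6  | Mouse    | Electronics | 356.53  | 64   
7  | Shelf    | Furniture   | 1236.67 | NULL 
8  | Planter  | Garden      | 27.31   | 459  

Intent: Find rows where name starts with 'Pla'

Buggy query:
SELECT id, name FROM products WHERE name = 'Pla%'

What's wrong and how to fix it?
Bug: '=' compares the literal string including the % character; pattern matching needs LIKE

Fix: Replace '=' with LIKE so 'Pla%' is treated as a pattern

Corrected query:
SELECT id, name FROM products WHERE name LIKE 'Pla%'

Result:
id | name   
---+--------
1  | Planter
8  | Planter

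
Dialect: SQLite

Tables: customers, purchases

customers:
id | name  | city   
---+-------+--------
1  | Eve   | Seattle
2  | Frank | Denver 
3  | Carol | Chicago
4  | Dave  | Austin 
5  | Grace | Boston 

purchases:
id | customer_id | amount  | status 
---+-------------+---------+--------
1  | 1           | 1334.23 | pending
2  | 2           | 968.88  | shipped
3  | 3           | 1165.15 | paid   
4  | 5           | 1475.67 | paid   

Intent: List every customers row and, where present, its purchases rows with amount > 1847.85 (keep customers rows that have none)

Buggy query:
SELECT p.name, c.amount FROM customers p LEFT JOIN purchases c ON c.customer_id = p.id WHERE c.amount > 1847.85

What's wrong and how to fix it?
Bug: A WHERE condition on the right-hand table after LEFT JOIN drops unmatched parents

Fix: Move the right-table condition into the ON clause so unmatched parents are kept

Corrected query:
SELECT p.name, c.amount FROM customers p LEFT JOIN purchases c ON c.customer_id = p.id AND c.amount > 1847.85

Result:
name  | amount
------+-------
Eve   | NULL  
Frank | NULL  
Carol | NULL  
Dave  | NULL  
Grace | NULL  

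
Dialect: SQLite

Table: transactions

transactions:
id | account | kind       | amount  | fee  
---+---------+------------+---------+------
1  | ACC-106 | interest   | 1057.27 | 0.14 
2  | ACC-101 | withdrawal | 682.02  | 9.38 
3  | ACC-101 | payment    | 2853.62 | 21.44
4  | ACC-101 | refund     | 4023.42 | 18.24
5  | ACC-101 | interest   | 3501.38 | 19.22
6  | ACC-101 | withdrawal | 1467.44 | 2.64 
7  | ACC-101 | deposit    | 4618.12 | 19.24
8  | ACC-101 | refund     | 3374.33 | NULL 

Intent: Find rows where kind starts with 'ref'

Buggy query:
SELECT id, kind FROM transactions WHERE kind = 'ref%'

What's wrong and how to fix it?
Bug: Wildcards only work with LIKE; '=' treats '%' as a literal character

Fix: Replace '=' with LIKE so 'ref%' is treated as a pattern

Corrected query:
SELECT id, kind FROM transactions WHERE kind LIKE 'ref%'

Result:
id | kind  
---+-------
4  | refund
8  | refund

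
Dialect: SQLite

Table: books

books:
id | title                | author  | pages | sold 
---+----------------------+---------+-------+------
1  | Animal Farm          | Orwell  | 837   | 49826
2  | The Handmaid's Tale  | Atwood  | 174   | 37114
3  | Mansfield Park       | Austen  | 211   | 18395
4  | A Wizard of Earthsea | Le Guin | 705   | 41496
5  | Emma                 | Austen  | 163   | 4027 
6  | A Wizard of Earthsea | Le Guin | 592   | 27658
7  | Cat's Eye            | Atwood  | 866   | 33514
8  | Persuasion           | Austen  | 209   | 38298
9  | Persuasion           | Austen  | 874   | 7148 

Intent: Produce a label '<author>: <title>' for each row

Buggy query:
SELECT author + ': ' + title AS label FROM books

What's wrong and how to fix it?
Bug: SQLite uses || for string concatenation; + coerces text to numbers (yielding 0)

Fix: Use the || operator for string concatenation

Corrected query:
SELECT author || ': ' || title AS label FROM books

Result:
label                        
-----------------------------
Orwell: Animal Farm          
Atwood: The Handmaid's Tale  
Austen: Mansfield Park       
Le Guin: A Wizard of Earthsea
Austen: Emma                 
Le Guin: A Wizard of Earthsea
Atwood: Cat's Eye            
Austen: Persuasion           
Austen: Persuasion           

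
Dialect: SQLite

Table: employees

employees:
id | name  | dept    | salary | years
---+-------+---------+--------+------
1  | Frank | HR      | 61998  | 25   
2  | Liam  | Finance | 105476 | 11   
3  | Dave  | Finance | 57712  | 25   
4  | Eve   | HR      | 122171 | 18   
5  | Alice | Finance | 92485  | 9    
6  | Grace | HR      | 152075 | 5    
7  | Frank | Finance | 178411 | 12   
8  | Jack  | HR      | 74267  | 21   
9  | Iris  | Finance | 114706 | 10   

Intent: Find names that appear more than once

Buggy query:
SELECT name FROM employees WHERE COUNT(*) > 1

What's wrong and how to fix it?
Bug: COUNT(*) is an aggregate and cannot be used in WHERE

Fix: GROUP BY name, then filter groups with HAVING COUNT(*) > 1

Corrected query:
SELECT name FROM employees GROUP BY name HAVING COUNT(*) > 1

Result:
name 
-----
Frank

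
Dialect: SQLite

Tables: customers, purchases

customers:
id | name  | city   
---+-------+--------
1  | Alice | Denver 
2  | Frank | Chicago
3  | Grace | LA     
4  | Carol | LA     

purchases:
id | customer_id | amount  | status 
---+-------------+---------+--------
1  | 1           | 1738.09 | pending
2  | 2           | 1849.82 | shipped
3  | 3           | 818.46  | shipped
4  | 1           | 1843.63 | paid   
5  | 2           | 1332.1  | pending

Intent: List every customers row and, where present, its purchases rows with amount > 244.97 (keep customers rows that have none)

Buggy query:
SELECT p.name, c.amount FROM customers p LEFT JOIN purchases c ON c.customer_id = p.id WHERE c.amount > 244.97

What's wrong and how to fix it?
Bug: A WHERE condition on the right-hand table after LEFT JOIN drops unmatched parents

Fix: Put 'c.amount > 244.97' in the JOIN's ON clause instead of WHERE

Corrected query:
SELECT p.name, c.amount FROM customers p LEFT JOIN purchases c ON c.customer_id = p.id AND c.amount > 244.97

Result:
name  | amount 
------+--------
Alice | 1738.09
Alice | 1843.63
Frank | 1332.1 
Frank | 1849.82
Grace | 818.46 
Carol | NULL   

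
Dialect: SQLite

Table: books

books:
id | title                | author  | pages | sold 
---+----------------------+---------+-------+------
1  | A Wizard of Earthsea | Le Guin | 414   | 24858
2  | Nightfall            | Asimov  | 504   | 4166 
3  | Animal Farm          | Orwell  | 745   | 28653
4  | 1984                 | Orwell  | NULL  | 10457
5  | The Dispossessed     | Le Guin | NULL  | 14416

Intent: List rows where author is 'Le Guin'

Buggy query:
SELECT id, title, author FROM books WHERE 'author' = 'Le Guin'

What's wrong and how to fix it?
Bug: Single quotes denote string literals in SQL; the column name is being compared as a constant string

Fix: Remove the quotes around the column name (or use double quotes for an identifier)

Corrected query:
SELECT id, title, author FROM books WHERE author = 'Le Guin'

Result:
id | title                | author 
---+----------------------+--------
1  | A Wizard of Earthsea | Le Guin
5  | The Dispossessed     | Le Guin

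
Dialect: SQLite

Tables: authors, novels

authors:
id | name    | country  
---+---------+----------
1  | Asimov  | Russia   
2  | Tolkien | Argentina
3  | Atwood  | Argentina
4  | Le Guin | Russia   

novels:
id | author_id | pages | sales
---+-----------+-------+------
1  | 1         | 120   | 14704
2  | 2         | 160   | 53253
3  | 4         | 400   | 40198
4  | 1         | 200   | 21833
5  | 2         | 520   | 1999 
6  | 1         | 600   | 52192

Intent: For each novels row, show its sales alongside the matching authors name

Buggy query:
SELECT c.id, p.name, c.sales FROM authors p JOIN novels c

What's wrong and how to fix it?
Bug: Missing join condition: each novels row is matched to all authors rows instead of just its own

Fix: Specify the join condition linking the foreign key to the parent id

Corrected query:
SELECT c.id, p.name, c.sales FROM authors p JOIN novels c ON c.author_id = p.id

Result:
id | name    | sales
---+---------+------
1  | Asimov  | 14704
2  | Tolkien | 53253
3  | Le Guin | 40198
4  | Asimov  | 21833
5  | Tolkien | 1999 
6  | Asimov  | 52192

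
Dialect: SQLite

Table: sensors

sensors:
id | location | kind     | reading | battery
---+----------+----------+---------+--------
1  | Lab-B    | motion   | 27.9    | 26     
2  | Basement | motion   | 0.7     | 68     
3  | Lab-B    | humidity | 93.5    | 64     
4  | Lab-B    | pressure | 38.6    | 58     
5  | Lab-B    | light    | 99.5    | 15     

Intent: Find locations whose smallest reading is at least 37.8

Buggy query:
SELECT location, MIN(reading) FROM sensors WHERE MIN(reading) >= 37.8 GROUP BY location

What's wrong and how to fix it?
Bug: MIN() in WHERE is a misuse of aggregate

Fix: Replace WHERE with HAVING after the GROUP BY

Corrected query:
SELECT location, MIN(reading) FROM sensors GROUP BY location HAVING MIN(reading) >= 37.8

Result:
(no rows)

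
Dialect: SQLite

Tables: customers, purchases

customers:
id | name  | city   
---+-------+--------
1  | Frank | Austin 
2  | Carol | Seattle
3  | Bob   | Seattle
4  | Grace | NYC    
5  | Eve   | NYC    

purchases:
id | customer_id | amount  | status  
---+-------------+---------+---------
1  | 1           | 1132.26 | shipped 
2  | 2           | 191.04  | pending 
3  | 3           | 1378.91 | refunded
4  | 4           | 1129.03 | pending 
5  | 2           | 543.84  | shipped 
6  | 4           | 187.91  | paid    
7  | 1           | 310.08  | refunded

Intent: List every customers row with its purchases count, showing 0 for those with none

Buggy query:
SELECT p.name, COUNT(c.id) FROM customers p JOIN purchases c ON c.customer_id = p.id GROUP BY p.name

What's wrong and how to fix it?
Bug: INNER JOIN drops customers rows that have no matching purchases rows

Fix: Switch to LEFT JOIN to retain unmatched parent rows

Corrected query:
SELECT p.name, COUNT(c.id) FROM customers p LEFT JOIN purchases c ON c.customer_id = p.id GROUP BY p.name

Result:
name  | COUNT(c.id)
------+------------
Bob   | 1          
Carol | 2          
Eve   | 0          
Frank | 2          
Grace | 2          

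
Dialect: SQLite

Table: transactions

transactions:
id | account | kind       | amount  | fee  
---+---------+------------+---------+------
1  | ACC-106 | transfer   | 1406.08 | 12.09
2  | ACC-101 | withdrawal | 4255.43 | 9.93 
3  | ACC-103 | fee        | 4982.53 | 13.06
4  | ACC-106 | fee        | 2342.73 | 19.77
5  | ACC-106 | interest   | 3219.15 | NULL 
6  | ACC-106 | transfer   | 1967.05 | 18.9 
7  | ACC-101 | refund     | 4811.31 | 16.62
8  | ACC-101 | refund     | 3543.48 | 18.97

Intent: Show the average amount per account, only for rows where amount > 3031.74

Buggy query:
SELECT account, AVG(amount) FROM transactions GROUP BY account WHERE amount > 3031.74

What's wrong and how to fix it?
Bug: WHERE cannot follow GROUP BY

Fix: Move the WHERE clause before GROUP BY

Corrected query:
SELECT account, AVG(amount) FROM transactions WHERE amount > 3031.74 GROUP BY account

Result:
account | AVG(amount)
--------+------------
ACC-101 | 4203.406667
ACC-103 | 4982.53    
ACC-106 | 3219.15    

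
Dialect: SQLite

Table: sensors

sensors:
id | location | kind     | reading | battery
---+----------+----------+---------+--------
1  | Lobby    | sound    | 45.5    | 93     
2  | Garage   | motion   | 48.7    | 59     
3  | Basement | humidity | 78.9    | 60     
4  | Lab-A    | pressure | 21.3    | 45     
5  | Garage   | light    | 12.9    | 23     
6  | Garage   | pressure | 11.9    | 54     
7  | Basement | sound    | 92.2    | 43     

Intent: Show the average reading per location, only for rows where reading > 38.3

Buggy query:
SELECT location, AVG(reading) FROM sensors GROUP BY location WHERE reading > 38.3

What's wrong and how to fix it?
Bug: WHERE cannot follow GROUP BY

Fix: Move the WHERE clause before GROUP BY

Corrected query:
SELECT location, AVG(reading) FROM sensors WHERE reading > 38.3 GROUP BY location

Result:
location | AVG(reading)
---------+-------------
Basement | 85.55       
Garage   | 48.7        
Lobby    | 45.5        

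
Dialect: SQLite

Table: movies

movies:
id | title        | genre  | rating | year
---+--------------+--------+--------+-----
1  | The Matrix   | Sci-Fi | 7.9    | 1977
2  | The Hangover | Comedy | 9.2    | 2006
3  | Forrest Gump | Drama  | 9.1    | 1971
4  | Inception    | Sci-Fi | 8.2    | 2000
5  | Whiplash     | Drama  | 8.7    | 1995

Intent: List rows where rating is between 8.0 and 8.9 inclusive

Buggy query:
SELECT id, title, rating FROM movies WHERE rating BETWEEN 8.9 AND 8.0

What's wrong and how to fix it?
Bug: BETWEEN expects the lower bound first; with 8.9 AND 8.0 the range is empty

Fix: Write BETWEEN 8.0 AND 8.9

Corrected query:
SELECT id, title, rating FROM movies WHERE rating BETWEEN 8.0 AND 8.9

Result:
id | title     | rating
---+-----------+-------
4  | Inception | 8.2   
5  | Whiplash  | 8.7   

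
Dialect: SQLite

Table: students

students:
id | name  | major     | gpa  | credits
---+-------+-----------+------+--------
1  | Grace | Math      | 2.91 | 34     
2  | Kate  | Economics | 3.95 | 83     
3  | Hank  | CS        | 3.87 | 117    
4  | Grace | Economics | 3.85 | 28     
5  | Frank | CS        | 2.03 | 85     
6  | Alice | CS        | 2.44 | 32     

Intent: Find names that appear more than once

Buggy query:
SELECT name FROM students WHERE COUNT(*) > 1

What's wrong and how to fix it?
Bug: COUNT(*) is an aggregate and cannot be used in WHERE

Fix: Group first, then use HAVING for the count condition

Corrected query:
SELECT name FROM students GROUP BY name HAVING COUNT(*) > 1

Result:
name 
-----
Grace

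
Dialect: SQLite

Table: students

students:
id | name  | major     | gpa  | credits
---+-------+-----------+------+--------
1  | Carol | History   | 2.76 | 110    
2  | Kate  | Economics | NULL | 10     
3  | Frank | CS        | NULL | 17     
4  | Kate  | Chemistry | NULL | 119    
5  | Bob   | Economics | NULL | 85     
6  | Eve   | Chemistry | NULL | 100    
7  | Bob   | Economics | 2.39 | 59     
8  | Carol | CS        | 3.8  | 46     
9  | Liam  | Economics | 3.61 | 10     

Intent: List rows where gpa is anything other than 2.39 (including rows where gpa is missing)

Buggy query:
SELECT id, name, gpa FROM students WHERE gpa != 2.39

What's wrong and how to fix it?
Bug: 'gpa != 2.39' is unknown when gpa is NULL, so NULL rows are silently excluded

Fix: Handle NULL separately with IS NULL alongside the inequality

Corrected query:
SELECT id, name, gpa FROM students WHERE gpa != 2.39 OR gpa IS NULL

Result:
id | name  | gpa 
---+-------+-----
1  | Carol | 2.76
2  | Kate  | NULL
3  | Frank | NULL
4  | Kate  | NULL
5  | Bob   | NULL
6  | Eve   | NULL
8  | Carol | 3.8 
9  | Liam  | 3.61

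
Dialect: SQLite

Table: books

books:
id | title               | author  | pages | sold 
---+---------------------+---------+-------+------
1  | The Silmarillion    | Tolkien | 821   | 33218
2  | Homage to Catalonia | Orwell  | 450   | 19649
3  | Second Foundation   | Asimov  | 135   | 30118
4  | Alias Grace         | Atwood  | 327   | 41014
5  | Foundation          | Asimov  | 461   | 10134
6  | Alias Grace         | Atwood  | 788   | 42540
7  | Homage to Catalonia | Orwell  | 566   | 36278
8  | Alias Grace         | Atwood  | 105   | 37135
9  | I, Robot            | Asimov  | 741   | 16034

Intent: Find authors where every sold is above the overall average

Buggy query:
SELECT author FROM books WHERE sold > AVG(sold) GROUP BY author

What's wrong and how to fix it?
Bug: AVG() is an aggregate; it can't sit directly in WHERE

Fix: Compute the overall average in a scalar subquery and compare each group's MIN against it in HAVING

Corrected query:
SELECT author FROM books GROUP BY author HAVING MIN(sold) > (SELECT AVG(sold) FROM books)

Result:
author 
-------
Atwood 
Tolkien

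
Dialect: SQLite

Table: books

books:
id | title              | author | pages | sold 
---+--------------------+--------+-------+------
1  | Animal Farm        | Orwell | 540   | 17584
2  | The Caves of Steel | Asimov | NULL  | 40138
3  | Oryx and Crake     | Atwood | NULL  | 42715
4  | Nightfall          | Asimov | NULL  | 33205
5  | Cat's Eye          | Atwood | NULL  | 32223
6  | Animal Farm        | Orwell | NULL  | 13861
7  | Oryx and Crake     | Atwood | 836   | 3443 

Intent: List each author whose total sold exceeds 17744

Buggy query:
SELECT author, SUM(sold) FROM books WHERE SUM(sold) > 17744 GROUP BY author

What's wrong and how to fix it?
Bug: Aggregate functions cannot appear in a WHERE clause

Fix: Use HAVING (which filters groups after aggregation) instead of WHERE

Corrected query:
SELECT author, SUM(sold) FROM books GROUP BY author HAVING SUM(sold) > 17744

Result:
author | SUM(sold)
-------+----------
Asimov | 73343    
Atwood | 78381    
Orwell | 31445    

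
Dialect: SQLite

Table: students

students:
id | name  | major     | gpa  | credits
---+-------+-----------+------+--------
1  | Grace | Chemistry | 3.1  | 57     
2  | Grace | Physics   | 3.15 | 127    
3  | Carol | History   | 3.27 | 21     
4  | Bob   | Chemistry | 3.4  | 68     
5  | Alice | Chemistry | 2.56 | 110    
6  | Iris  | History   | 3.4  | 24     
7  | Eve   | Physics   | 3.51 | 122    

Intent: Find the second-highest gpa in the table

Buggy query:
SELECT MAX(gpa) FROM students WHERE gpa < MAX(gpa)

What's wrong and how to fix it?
Bug: The inner MAX is an aggregate inside WHERE, which is not allowed

Fix: Put the inner MAX in a scalar subquery

Corrected query:
SELECT MAX(gpa) FROM students WHERE gpa < (SELECT MAX(gpa) FROM students)

Result:
MAX(gpa)
--------
3.4     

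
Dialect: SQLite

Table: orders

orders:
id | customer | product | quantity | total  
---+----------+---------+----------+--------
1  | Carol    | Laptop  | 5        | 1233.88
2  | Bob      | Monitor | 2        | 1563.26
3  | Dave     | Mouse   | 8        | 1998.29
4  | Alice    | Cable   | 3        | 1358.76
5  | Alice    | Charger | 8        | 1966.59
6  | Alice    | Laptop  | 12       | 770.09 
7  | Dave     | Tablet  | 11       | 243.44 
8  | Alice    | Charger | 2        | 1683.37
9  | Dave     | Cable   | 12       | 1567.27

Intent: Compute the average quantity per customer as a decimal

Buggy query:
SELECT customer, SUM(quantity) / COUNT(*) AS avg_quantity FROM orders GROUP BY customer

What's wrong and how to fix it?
Bug: SUM(quantity) and COUNT(*) are both integers; the division truncates the fractional part

Fix: Multiply by 1.0 (or CAST to REAL) to force floating-point division

Corrected query:
SELECT customer, SUM(quantity) * 1.0 / COUNT(*) AS avg_quantity FROM orders GROUP BY customer

Result:
customer | avg_quantity
---------+-------------
Alice    | 6.25        
Bob      | 2           
Carol    | 5           
Dave     | 10.333333   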